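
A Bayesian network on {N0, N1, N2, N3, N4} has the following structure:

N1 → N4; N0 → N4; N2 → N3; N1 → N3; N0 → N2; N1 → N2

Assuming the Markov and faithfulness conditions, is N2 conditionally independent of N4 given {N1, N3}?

No — N2 and N4 are not d-separated given {N1, N3}.

Enumerating the 3 paths from N2 to N4 and testing each for blocking by {N1, N3}:
Path 1: N2 ← N1 → N4
  N1 is a fork here and N1 is conditioned on, so the path is blocked at N1.
Path 2: N2 ← N0 → N4
  N0 is a fork and N0 is not conditioned on — no node blocks this path, so it is active.
Path 3: N2 → N3 ← N1 → N4
  N1 is a fork here and N1 is conditioned on, so the path is blocked at N1.
At least one path is unblocked, so d-separation fails.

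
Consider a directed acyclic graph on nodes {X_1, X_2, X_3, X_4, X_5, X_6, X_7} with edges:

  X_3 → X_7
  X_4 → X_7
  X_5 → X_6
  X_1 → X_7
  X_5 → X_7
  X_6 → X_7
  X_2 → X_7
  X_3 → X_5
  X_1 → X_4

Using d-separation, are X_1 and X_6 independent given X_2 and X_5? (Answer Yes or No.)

Yes

Enumerating the 6 paths from X_1 to X_6 and testing each for blocking by {X_2, X_5}:
  1. X_1 → X_7 ← X_6 — X_7:collider[blocks] ⇒ blocked
  2. X_1 → X_7 ← X_5 → X_6 — X_7:collider[blocks]; X_5:fork[blocks] ⇒ blocked
  3. X_1 → X_7 ← X_3 → X_5 → X_6 — X_7:collider[blocks]; X_3:fork[open]; X_5:chain[blocks] ⇒ blocked
  4. X_1 → X_4 → X_7 ← X_6 — X_4:chain[open]; X_7:collider[blocks] ⇒ blocked
  5. X_1 → X_4 → X_7 ← X_5 → X_6 — X_4:chain[open]; X_7:collider[blocks]; X_5:fork[blocks] ⇒ blocked
  6. X_1 → X_4 → X_7 ← X_3 → X_5 → X_6 — X_4:chain[open]; X_7:collider[blocks]; X_3:fork[open]; X_5:chain[blocks] ⇒ blocked
Since every path is blocked, d-separation holds.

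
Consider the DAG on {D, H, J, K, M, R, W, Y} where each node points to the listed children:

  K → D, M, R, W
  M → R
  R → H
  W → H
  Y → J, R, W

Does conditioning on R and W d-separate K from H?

Yes

Enumerating the 6 paths from K to H and testing each for blocking by {R, W}:
Path 1: K → M → R ← Y → W → H
  W is a chain here and W is conditioned on, so the path is blocked at W.
Path 2: K → M → R → H
  R is a chain here and R is conditioned on, so the path is blocked at R.
Path 3: K → W ← Y → R → H
  R is a chain here and R is conditioned on, so the path is blocked at R.
Path 4: K → W → H
  W is a chain here and W is conditioned on, so the path is blocked at W.
Path 5: K → R ← Y → W → H
  W is a chain here and W is conditioned on, so the path is blocked at W.
Path 6: K → R → H
  R is a chain here and R is conditioned on, so the path is blocked at R.
All paths are blocked; K ⊥ H | {R, W} holds.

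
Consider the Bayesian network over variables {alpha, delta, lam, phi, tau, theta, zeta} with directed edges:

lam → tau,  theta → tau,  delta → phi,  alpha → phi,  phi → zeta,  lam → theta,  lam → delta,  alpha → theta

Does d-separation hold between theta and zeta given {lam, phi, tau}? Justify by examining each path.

We examine all 3 paths between theta and zeta:
Path 1: theta → tau ← lam → delta → phi → zeta
  lam is a fork here and lam is conditioned on, so the path is blocked at lam.
Path 2: theta ← lam → delta → phi → zeta
  lam is a fork here and lam is conditioned on, so the path is blocked at lam.
Path 3: theta ← alpha → phi → zeta
  phi is a chain here and phi is conditioned on, so the path is blocked at phi.
All paths are blocked; theta ⊥ zeta | {lam, phi, tau} holds.

Yes — theta and zeta are d-separated given {lam, phi, tau}.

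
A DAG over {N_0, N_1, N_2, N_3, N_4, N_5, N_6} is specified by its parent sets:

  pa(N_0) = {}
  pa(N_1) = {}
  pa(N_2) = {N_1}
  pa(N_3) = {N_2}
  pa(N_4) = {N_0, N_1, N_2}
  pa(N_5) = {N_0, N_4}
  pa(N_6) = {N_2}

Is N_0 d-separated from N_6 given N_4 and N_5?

No

Enumerating the 4 paths from N_0 to N_6 and testing each for blocking by {N_4, N_5}:
Path 1: N_0 → N_5 ← N_4 ← N_2 → N_6
  N_4 is a chain here and N_4 is conditioned on, so the path is blocked at N_4.
Path 2: N_0 → N_5 ← N_4 ← N_1 → N_2 → N_6
  N_4 is a chain here and N_4 is conditioned on, so the path is blocked at N_4.
Path 3: N_0 → N_4 ← N_2 → N_6
  N_4 is a collider and N_4 is conditioned on, which opens it; N_2 is a fork and N_2 is not conditioned on — no node blocks this path, so it is active.
Path 4: N_0 → N_4 ← N_1 → N_2 → N_6
  N_4 is a collider and N_4 is conditioned on, which opens it; N_1 is a fork and N_1 is not conditioned on; N_2 is a chain and N_2 is not conditioned on — no node blocks this path, so it is active.
Since the path N_0 → N_4 ← N_2 → N_6 is active, N_0 and N_6 are not d-separated given {N_4, N_5}.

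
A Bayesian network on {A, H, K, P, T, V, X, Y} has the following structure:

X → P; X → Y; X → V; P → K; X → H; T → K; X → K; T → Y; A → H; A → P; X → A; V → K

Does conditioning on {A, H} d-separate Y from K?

There are 6 undirected paths between Y and K; checking each against the conditioning set {A, H}:
Path 1: Y ← T → K
  T is a fork and T is not conditioned on — no node blocks this path, so it is active.
Path 2: Y ← X → A → P → K
  A is a chain here and A is conditioned on, so the path is blocked at A.
Path 3: Y ← X → H ← A → P → K
  A is a fork here and A is conditioned on, so the path is blocked at A.
Path 4: Y ← X → K
  X is a fork and X is not conditioned on — no node blocks this path, so it is active.
Path 5: Y ← X → V → K
  X is a fork and X is not conditioned on; V is a chain and V is not conditioned on — no node blocks this path, so it is active.
Path 6: Y ← X → P → K
  X is a fork and X is not conditioned on; P is a chain and P is not conditioned on — no node blocks this path, so it is active.
Because an active path exists, Y and K are not d-separated.

No — Y and K are not d-separated given {A, H}.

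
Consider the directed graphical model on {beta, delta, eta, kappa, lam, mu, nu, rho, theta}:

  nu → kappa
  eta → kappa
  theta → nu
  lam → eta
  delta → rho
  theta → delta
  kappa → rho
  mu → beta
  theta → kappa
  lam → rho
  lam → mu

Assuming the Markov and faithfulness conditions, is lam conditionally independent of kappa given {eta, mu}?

Enumerating the 4 paths from lam to kappa and testing each for blocking by {eta, mu}:
  1. lam → eta → kappa — eta:chain[blocks] ⇒ blocked
  2. lam → rho ← delta ← theta → nu → kappa — rho:collider[blocks]; delta:chain[open]; theta:fork[open]; nu:chain[open] ⇒ blocked
  3. lam → rho ← delta ← theta → kappa — rho:collider[blocks]; delta:chain[open]; theta:fork[open] ⇒ blocked
  4. lam → rho ← kappa — rho:collider[blocks] ⇒ blocked
All paths are blocked; lam ⊥ kappa | {eta, mu} holds.

Yes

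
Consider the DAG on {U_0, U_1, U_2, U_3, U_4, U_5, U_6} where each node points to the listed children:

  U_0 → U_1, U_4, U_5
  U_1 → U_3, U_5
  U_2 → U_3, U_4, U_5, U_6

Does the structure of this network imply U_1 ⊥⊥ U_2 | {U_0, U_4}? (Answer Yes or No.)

Yes

We examine all 5 paths between U_1 and U_2:
Path 1: U_1 ← U_0 → U_4 ← U_2
  U_0 is a fork here and U_0 is conditioned on, so the path is blocked at U_0.
Path 2: U_1 ← U_0 → U_5 ← U_2
  U_0 is a fork here and U_0 is conditioned on, so the path is blocked at U_0.
Path 3: U_1 → U_5 ← U_0 → U_4 ← U_2
  U_5 is a collider here and neither U_5 nor any of its descendants is conditioned on, so the collider stays closed — the path is blocked at U_5.
Path 4: U_1 → U_5 ← U_2
  U_5 is a collider here and neither U_5 nor any of its descendants is conditioned on, so the collider stays closed — the path is blocked at U_5.
Path 5: U_1 → U_3 ← U_2
  U_3 is a collider here and neither U_3 nor any of its descendants is conditioned on, so the collider stays closed — the path is blocked at U_3.
All paths are blocked; U_1 ⊥ U_2 | {U_0, U_4} holds.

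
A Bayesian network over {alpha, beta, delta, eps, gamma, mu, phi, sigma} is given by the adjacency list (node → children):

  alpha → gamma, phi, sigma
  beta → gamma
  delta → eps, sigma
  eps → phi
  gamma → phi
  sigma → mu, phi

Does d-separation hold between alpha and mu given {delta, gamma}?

No — alpha and mu are not d-separated given {delta, gamma}.

There are 5 undirected paths between alpha and mu; checking each against the conditioning set {delta, gamma}:
  1. alpha → sigma → mu — sigma:chain[open] ⇒ active
  2. alpha → phi ← sigma → mu — phi:collider[blocks]; sigma:fork[open] ⇒ blocked
  3. alpha → phi ← eps ← delta → sigma → mu — phi:collider[blocks]; eps:chain[open]; delta:fork[blocks]; sigma:chain[open] ⇒ blocked
  4. alpha → gamma → phi ← sigma → mu — gamma:chain[blocks]; phi:collider[blocks]; sigma:fork[open] ⇒ blocked
  5. alpha → gamma → phi ← eps ← delta → sigma → mu — gamma:chain[blocks]; phi:collider[blocks]; eps:chain[open]; delta:fork[blocks]; sigma:chain[open] ⇒ blocked
At least one path is unblocked, so d-separation fails.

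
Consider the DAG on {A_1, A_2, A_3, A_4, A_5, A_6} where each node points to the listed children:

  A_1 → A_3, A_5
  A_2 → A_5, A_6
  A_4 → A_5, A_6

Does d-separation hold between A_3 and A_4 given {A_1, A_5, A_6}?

Yes

There are 2 undirected paths between A_3 and A_4; checking each against the conditioning set {A_1, A_5, A_6}:
Path 1: A_3 ← A_1 → A_5 ← A_4
  A_1 is a fork here and A_1 is conditioned on, so the path is blocked at A_1.
Path 2: A_3 ← A_1 → A_5 ← A_2 → A_6 ← A_4
  A_1 is a fork here and A_1 is conditioned on, so the path is blocked at A_1.
Every path is blocked, so A_3 and A_4 are d-separated given {A_1, A_5, A_6}.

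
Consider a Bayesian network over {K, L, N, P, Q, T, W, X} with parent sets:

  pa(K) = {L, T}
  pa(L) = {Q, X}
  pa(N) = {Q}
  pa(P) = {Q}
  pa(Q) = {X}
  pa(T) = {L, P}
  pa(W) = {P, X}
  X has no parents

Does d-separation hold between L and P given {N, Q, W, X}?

Enumerating the 6 paths from L to P and testing each for blocking by {N, Q, W, X}:
Path 1: L → T ← P
  T is a collider here and neither T nor any of its descendants is conditioned on, so the collider stays closed — the path is blocked at T.
Path 2: L → K ← T ← P
  K is a collider here and neither K nor any of its descendants is conditioned on, so the collider stays closed — the path is blocked at K.
Path 3: L ← Q → P
  Q is a fork here and Q is conditioned on, so the path is blocked at Q.
Path 4: L ← Q ← X → W ← P
  Q is a chain here and Q is conditioned on, so the path is blocked at Q.
Path 5: L ← X → Q → P
  X is a fork here and X is conditioned on, so the path is blocked at X.
Path 6: L ← X → W ← P
  X is a fork here and X is conditioned on, so the path is blocked at X.
All paths are blocked; L ⊥ P | {N, Q, W, X} holds.

Yes — L and P are d-separated given {N, Q, W, X}.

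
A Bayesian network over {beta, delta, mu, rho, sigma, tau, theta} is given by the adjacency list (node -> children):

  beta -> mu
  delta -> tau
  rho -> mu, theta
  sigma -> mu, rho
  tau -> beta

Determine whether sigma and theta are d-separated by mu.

2 paths connect sigma and theta; each must be blocked for d-separation to hold:
  1. sigma → rho → theta — rho:chain[open] ⇒ active
  2. sigma → mu ← rho → theta — mu:collider[open]; rho:fork[open] ⇒ active
Since the path sigma → rho → theta is active, sigma and theta are not d-separated given {mu}.

No — sigma and theta are not d-separated given {mu}.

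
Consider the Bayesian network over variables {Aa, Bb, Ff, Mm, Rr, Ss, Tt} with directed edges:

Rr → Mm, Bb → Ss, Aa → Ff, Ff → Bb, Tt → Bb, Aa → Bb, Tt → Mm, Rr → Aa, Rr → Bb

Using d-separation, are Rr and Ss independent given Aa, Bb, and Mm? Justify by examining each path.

There are 4 undirected paths between Rr and Ss; checking each against the conditioning set {Aa, Bb, Mm}:
Path 1: Rr → Bb → Ss
  Bb is a chain here and Bb is conditioned on, so the path is blocked at Bb.
Path 2: Rr → Aa → Bb → Ss
  Aa is a chain here and Aa is conditioned on, so the path is blocked at Aa.
Path 3: Rr → Aa → Ff → Bb → Ss
  Aa is a chain here and Aa is conditioned on, so the path is blocked at Aa.
Path 4: Rr → Mm ← Tt → Bb → Ss
  Bb is a chain here and Bb is conditioned on, so the path is blocked at Bb.
All paths are blocked; Rr ⊥ Ss | {Aa, Bb, Mm} holds.

Yes — Rr and Ss are d-separated given {Aa, Bb, Mm}.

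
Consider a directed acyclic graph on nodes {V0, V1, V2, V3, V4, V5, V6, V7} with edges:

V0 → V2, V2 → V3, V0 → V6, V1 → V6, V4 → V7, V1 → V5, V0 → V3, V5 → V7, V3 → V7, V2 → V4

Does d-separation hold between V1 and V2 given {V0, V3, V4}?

6 paths connect V1 and V2; each must be blocked for d-separation to hold:
Path 1: V1 → V6 ← V0 → V2
  V6 is a collider here and neither V6 nor any of its descendants is conditioned on, so the collider stays closed — the path is blocked at V6.
Path 2: V1 → V6 ← V0 → V3 ← V2
  V6 is a collider here and neither V6 nor any of its descendants is conditioned on, so the collider stays closed — the path is blocked at V6.
Path 3: V1 → V6 ← V0 → V3 → V7 ← V4 ← V2
  V6 is a collider here and neither V6 nor any of its descendants is conditioned on, so the collider stays closed — the path is blocked at V6.
Path 4: V1 → V5 → V7 ← V3 ← V2
  V7 is a collider here and neither V7 nor any of its descendants is conditioned on, so the collider stays closed — the path is blocked at V7.
Path 5: V1 → V5 → V7 ← V3 ← V0 → V2
  V7 is a collider here and neither V7 nor any of its descendants is conditioned on, so the collider stays closed — the path is blocked at V7.
Path 6: V1 → V5 → V7 ← V4 ← V2
  V7 is a collider here and neither V7 nor any of its descendants is conditioned on, so the collider stays closed — the path is blocked at V7.
Every path is blocked, so V1 and V2 are d-separated given {V0, V3, V4}.

Yes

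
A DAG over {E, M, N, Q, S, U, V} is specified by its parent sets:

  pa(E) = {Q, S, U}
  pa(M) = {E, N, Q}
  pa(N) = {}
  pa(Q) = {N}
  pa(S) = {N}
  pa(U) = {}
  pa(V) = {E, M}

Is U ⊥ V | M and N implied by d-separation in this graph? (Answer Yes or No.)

No

6 paths connect U and V; each must be blocked for d-separation to hold:
Path 1: U → E → V
  E is a chain and E is not conditioned on — no node blocks this path, so it is active.
Path 2: U → E ← S ← N → Q → M → V
  N is a fork here and N is conditioned on, so the path is blocked at N.
Path 3: U → E ← S ← N → M → V
  N is a fork here and N is conditioned on, so the path is blocked at N.
Path 4: U → E ← Q ← N → M → V
  N is a fork here and N is conditioned on, so the path is blocked at N.
Path 5: U → E ← Q → M → V
  M is a chain here and M is conditioned on, so the path is blocked at M.
Path 6: U → E → M → V
  M is a chain here and M is conditioned on, so the path is blocked at M.
Because an active path exists, U and V are not d-separated.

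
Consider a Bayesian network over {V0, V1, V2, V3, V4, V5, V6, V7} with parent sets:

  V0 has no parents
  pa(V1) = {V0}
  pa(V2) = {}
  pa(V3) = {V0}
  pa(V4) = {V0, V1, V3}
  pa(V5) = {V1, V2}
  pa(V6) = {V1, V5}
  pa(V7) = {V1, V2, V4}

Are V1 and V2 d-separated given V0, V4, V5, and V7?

We examine all 6 paths between V1 and V2:
Path 1: V1 → V7 ← V2
  V7 is a collider and V7 is conditioned on, which opens it — no node blocks this path, so it is active.
Path 2: V1 → V6 ← V5 ← V2
  V6 is a collider here and neither V6 nor any of its descendants is conditioned on, so the collider stays closed — the path is blocked at V6.
Path 3: V1 → V4 → V7 ← V2
  V4 is a chain here and V4 is conditioned on, so the path is blocked at V4.
Path 4: V1 ← V0 → V3 → V4 → V7 ← V2
  V0 is a fork here and V0 is conditioned on, so the path is blocked at V0.
Path 5: V1 ← V0 → V4 → V7 ← V2
  V0 is a fork here and V0 is conditioned on, so the path is blocked at V0.
Path 6: V1 → V5 ← V2
  V5 is a collider and V5 is conditioned on, which opens it — no node blocks this path, so it is active.
At least one path is unblocked, so d-separation fails.

No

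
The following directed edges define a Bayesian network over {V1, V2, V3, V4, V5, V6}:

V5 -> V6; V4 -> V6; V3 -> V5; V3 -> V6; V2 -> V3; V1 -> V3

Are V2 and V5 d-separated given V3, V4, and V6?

We examine all 2 paths between V2 and V5:
Path 1: V2 → V3 → V6 ← V5
  V3 is a chain here and V3 is conditioned on, so the path is blocked at V3.
Path 2: V2 → V3 → V5
  V3 is a chain here and V3 is conditioned on, so the path is blocked at V3.
Since every path is blocked, d-separation holds.

Yes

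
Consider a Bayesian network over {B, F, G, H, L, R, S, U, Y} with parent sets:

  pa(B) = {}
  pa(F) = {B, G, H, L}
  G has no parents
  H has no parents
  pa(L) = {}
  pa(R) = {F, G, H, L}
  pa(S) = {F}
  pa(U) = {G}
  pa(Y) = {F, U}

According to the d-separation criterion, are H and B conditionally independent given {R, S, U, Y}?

5 paths connect H and B; each must be blocked for d-separation to hold:
Path 1: H → R ← L → F ← B
  R is a collider and R is conditioned on, which opens it; L is a fork and L is not conditioned on; F is a collider and its descendant Y is conditioned on, which opens it — no node blocks this path, so it is active.
Path 2: H → R ← G → U → Y ← F ← B
  U is a chain here and U is conditioned on, so the path is blocked at U.
Path 3: H → R ← G → F ← B
  R is a collider and R is conditioned on, which opens it; G is a fork and G is not conditioned on; F is a collider and its descendant Y is conditioned on, which opens it — no node blocks this path, so it is active.
Path 4: H → R ← F ← B
  R is a collider and R is conditioned on, which opens it; F is a chain and F is not conditioned on — no node blocks this path, so it is active.
Path 5: H → F ← B
  F is a collider and its descendant Y is conditioned on, which opens it — no node blocks this path, so it is active.
At least one path is unblocked, so d-separation fails.

No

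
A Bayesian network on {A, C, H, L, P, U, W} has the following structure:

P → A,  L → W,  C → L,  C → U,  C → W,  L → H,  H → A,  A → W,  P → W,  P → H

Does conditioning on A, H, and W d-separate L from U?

No

We examine all 6 paths between L and U:
  1. L → W ← C → U — W:collider[open]; C:fork[open] ⇒ active
  2. L → H → A ← P → W ← C → U — H:chain[blocks]; A:collider[open]; P:fork[open]; W:collider[open]; C:fork[open] ⇒ blocked
  3. L → H → A → W ← C → U — H:chain[blocks]; A:chain[blocks]; W:collider[open]; C:fork[open] ⇒ blocked
  4. L → H ← P → A → W ← C → U — H:collider[open]; P:fork[open]; A:chain[blocks]; W:collider[open]; C:fork[open] ⇒ blocked
  5. L → H ← P → W ← C → U — H:collider[open]; P:fork[open]; W:collider[open]; C:fork[open] ⇒ active
  6. L ← C → U — C:fork[open] ⇒ active
Because an active path exists, L and U are not d-separated.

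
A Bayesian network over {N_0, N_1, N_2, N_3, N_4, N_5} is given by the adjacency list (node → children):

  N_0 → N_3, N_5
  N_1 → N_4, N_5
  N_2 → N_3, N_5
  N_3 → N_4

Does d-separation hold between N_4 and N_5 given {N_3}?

We examine all 3 paths between N_4 and N_5:
Path 1: N_4 ← N_3 ← N_0 → N_5
  N_3 is a chain here and N_3 is conditioned on, so the path is blocked at N_3.
Path 2: N_4 ← N_3 ← N_2 → N_5
  N_3 is a chain here and N_3 is conditioned on, so the path is blocked at N_3.
Path 3: N_4 ← N_1 → N_5
  N_1 is a fork and N_1 is not conditioned on — no node blocks this path, so it is active.
At least one path is unblocked, so d-separation fails.

No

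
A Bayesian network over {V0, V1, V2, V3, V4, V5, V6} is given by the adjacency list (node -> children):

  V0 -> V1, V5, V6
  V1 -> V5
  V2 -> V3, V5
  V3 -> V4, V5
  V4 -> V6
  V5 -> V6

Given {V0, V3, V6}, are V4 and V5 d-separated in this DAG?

5 paths connect V4 and V5; each must be blocked for d-separation to hold:
Path 1: V4 → V6 ← V0 → V5
  V0 is a fork here and V0 is conditioned on, so the path is blocked at V0.
Path 2: V4 → V6 ← V0 → V1 → V5
  V0 is a fork here and V0 is conditioned on, so the path is blocked at V0.
Path 3: V4 → V6 ← V5
  V6 is a collider and V6 is conditioned on, which opens it — no node blocks this path, so it is active.
Path 4: V4 ← V3 ← V2 → V5
  V3 is a chain here and V3 is conditioned on, so the path is blocked at V3.
Path 5: V4 ← V3 → V5
  V3 is a fork here and V3 is conditioned on, so the path is blocked at V3.
At least one path is unblocked, so d-separation fails.

No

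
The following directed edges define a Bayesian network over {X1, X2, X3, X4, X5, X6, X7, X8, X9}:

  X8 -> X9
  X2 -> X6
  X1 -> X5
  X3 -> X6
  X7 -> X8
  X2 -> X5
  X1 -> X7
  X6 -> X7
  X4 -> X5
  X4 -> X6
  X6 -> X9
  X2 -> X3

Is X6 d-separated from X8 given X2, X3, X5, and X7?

Yes — X6 and X8 are d-separated given {X2, X3, X5, X7}.

5 paths connect X6 and X8; each must be blocked for d-separation to hold:
Path 1: X6 ← X3 ← X2 → X5 ← X1 → X7 → X8
  X3 is a chain here and X3 is conditioned on, so the path is blocked at X3.
Path 2: X6 → X9 ← X8
  X9 is a collider here and neither X9 nor any of its descendants is conditioned on, so the collider stays closed — the path is blocked at X9.
Path 3: X6 → X7 → X8
  X7 is a chain here and X7 is conditioned on, so the path is blocked at X7.
Path 4: X6 ← X2 → X5 ← X1 → X7 → X8
  X2 is a fork here and X2 is conditioned on, so the path is blocked at X2.
Path 5: X6 ← X4 → X5 ← X1 → X7 → X8
  X7 is a chain here and X7 is conditioned on, so the path is blocked at X7.
All paths are blocked; X6 ⊥ X8 | {X2, X3, X5, X7} holds.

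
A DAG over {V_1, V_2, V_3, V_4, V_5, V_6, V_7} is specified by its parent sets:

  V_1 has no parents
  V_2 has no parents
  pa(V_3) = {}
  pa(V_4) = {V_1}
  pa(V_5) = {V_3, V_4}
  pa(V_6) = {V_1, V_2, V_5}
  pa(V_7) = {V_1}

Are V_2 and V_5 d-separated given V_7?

2 paths connect V_2 and V_5; each must be blocked for d-separation to hold:
  1. V_2 → V_6 ← V_5 — V_6:collider[blocks] ⇒ blocked
  2. V_2 → V_6 ← V_1 → V_4 → V_5 — V_6:collider[blocks]; V_1:fork[open]; V_4:chain[open] ⇒ blocked
Since every path is blocked, d-separation holds.

Yes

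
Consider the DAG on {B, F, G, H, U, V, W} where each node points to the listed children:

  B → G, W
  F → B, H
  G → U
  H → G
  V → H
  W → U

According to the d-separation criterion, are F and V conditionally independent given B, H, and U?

There are 3 undirected paths between F and V; checking each against the conditioning set {B, H, U}:
Path 1: F → H ← V
  H is a collider and H is conditioned on, which opens it — no node blocks this path, so it is active.
Path 2: F → B → G ← H ← V
  B is a chain here and B is conditioned on, so the path is blocked at B.
Path 3: F → B → W → U ← G ← H ← V
  B is a chain here and B is conditioned on, so the path is blocked at B.
Since the path F → H ← V is active, F and V are not d-separated given {B, H, U}.

No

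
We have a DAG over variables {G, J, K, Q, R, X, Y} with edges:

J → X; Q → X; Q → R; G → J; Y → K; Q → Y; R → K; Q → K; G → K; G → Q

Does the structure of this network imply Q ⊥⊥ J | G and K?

Yes

5 paths connect Q and J; each must be blocked for d-separation to hold:
Path 1: Q → Y → K ← G → J
  G is a fork here and G is conditioned on, so the path is blocked at G.
Path 2: Q → X ← J
  X is a collider here and neither X nor any of its descendants is conditioned on, so the collider stays closed — the path is blocked at X.
Path 3: Q ← G → J
  G is a fork here and G is conditioned on, so the path is blocked at G.
Path 4: Q → K ← G → J
  G is a fork here and G is conditioned on, so the path is blocked at G.
Path 5: Q → R → K ← G → J
  G is a fork here and G is conditioned on, so the path is blocked at G.
Since every path is blocked, d-separation holds.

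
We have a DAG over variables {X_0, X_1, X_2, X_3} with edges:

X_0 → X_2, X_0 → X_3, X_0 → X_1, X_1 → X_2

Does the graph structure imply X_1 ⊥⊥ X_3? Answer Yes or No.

No

We examine all 2 paths between X_1 and X_3:
Path 1: X_1 ← X_0 → X_3
  X_0 is a fork and X_0 is not conditioned on — no node blocks this path, so it is active.
Path 2: X_1 → X_2 ← X_0 → X_3
  X_2 is a collider here and neither X_2 nor any of its descendants is conditioned on, so the collider stays closed — the path is blocked at X_2.
At least one path is unblocked, so d-separation fails.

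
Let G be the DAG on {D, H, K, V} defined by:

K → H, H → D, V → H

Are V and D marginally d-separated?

No

There is one path between V and D:
Path 1: V → H → D
  H is a chain and H is not conditioned on — no node blocks this path, so it is active.
Because an active path exists, V and D are not d-separated.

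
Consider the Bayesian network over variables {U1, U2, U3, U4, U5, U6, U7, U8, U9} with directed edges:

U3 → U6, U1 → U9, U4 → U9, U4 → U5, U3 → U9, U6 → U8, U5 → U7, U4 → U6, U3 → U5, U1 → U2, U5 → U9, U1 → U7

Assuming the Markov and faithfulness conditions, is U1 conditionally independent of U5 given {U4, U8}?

Yes — U1 and U5 are d-separated given {U4, U8}.

Enumerating the 6 paths from U1 to U5 and testing each for blocking by {U4, U8}:
Path 1: U1 → U7 ← U5
  U7 is a collider here and neither U7 nor any of its descendants is conditioned on, so the collider stays closed — the path is blocked at U7.
Path 2: U1 → U9 ← U5
  U9 is a collider here and neither U9 nor any of its descendants is conditioned on, so the collider stays closed — the path is blocked at U9.
Path 3: U1 → U9 ← U4 → U5
  U9 is a collider here and neither U9 nor any of its descendants is conditioned on, so the collider stays closed — the path is blocked at U9.
Path 4: U1 → U9 ← U4 → U6 ← U3 → U5
  U9 is a collider here and neither U9 nor any of its descendants is conditioned on, so the collider stays closed — the path is blocked at U9.
Path 5: U1 → U9 ← U3 → U5
  U9 is a collider here and neither U9 nor any of its descendants is conditioned on, so the collider stays closed — the path is blocked at U9.
Path 6: U1 → U9 ← U3 → U6 ← U4 → U5
  U9 is a collider here and neither U9 nor any of its descendants is conditioned on, so the collider stays closed — the path is blocked at U9.
Since every path is blocked, d-separation holds.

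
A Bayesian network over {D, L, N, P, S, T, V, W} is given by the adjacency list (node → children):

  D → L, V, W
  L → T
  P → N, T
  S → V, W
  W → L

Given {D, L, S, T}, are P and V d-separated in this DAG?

Yes

4 paths connect P and V; each must be blocked for d-separation to hold:
Path 1: P → T ← L ← W ← S → V
  L is a chain here and L is conditioned on, so the path is blocked at L.
Path 2: P → T ← L ← W ← D → V
  L is a chain here and L is conditioned on, so the path is blocked at L.
Path 3: P → T ← L ← D → V
  L is a chain here and L is conditioned on, so the path is blocked at L.
Path 4: P → T ← L ← D → W ← S → V
  L is a chain here and L is conditioned on, so the path is blocked at L.
All paths are blocked; P ⊥ V | {D, L, S, T} holds.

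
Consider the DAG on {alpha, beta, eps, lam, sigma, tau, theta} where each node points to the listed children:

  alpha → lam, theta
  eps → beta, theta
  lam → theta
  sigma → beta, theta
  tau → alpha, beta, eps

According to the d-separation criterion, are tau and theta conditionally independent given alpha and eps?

There are 6 undirected paths between tau and theta; checking each against the conditioning set {alpha, eps}:
Path 1: tau → eps → beta ← sigma → theta
  eps is a chain here and eps is conditioned on, so the path is blocked at eps.
Path 2: tau → eps → theta
  eps is a chain here and eps is conditioned on, so the path is blocked at eps.
Path 3: tau → beta ← eps → theta
  beta is a collider here and neither beta nor any of its descendants is conditioned on, so the collider stays closed — the path is blocked at beta.
Path 4: tau → beta ← sigma → theta
  beta is a collider here and neither beta nor any of its descendants is conditioned on, so the collider stays closed — the path is blocked at beta.
Path 5: tau → alpha → theta
  alpha is a chain here and alpha is conditioned on, so the path is blocked at alpha.
Path 6: tau → alpha → lam → theta
  alpha is a chain here and alpha is conditioned on, so the path is blocked at alpha.
Since every path is blocked, d-separation holds.

Yes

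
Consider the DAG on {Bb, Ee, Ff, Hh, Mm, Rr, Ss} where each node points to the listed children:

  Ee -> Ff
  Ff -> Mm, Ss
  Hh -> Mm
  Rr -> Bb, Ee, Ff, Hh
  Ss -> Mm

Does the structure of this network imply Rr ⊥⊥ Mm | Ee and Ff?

We examine all 5 paths between Rr and Mm:
Path 1: Rr → Hh → Mm
  Hh is a chain and Hh is not conditioned on — no node blocks this path, so it is active.
Path 2: Rr → Ee → Ff → Ss → Mm
  Ee is a chain here and Ee is conditioned on, so the path is blocked at Ee.
Path 3: Rr → Ee → Ff → Mm
  Ee is a chain here and Ee is conditioned on, so the path is blocked at Ee.
Path 4: Rr → Ff → Ss → Mm
  Ff is a chain here and Ff is conditioned on, so the path is blocked at Ff.
Path 5: Rr → Ff → Mm
  Ff is a chain here and Ff is conditioned on, so the path is blocked at Ff.
Because an active path exists, Rr and Mm are not d-separated.

No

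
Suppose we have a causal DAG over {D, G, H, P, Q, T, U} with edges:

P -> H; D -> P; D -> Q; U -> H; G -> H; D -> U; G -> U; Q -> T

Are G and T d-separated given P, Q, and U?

Yes — G and T are d-separated given {P, Q, U}.

Enumerating the 4 paths from G to T and testing each for blocking by {P, Q, U}:
  1. G → U → H ← P ← D → Q → T — U:chain[blocks]; H:collider[blocks]; P:chain[blocks]; D:fork[open]; Q:chain[blocks] ⇒ blocked
  2. G → U ← D → Q → T — U:collider[open]; D:fork[open]; Q:chain[blocks] ⇒ blocked
  3. G → H ← U ← D → Q → T — H:collider[blocks]; U:chain[blocks]; D:fork[open]; Q:chain[blocks] ⇒ blocked
  4. G → H ← P ← D → Q → T — H:collider[blocks]; P:chain[blocks]; D:fork[open]; Q:chain[blocks] ⇒ blocked
All paths are blocked; G ⊥ T | {P, Q, U} holds.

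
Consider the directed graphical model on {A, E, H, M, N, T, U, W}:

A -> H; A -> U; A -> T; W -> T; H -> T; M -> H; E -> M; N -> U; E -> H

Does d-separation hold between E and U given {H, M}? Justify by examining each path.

No

4 paths connect E and U; each must be blocked for d-separation to hold:
Path 1: E → H → T ← A → U
  H is a chain here and H is conditioned on, so the path is blocked at H.
Path 2: E → H ← A → U
  H is a collider and H is conditioned on, which opens it; A is a fork and A is not conditioned on — no node blocks this path, so it is active.
Path 3: E → M → H → T ← A → U
  M is a chain here and M is conditioned on, so the path is blocked at M.
Path 4: E → M → H ← A → U
  M is a chain here and M is conditioned on, so the path is blocked at M.
At least one path is unblocked, so d-separation fails.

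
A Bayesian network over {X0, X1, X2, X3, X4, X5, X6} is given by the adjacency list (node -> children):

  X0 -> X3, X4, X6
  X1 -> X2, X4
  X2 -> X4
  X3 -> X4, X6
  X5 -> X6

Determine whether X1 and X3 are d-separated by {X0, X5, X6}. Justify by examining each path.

We examine all 6 paths between X1 and X3:
Path 1: X1 → X2 → X4 ← X3
  X4 is a collider here and neither X4 nor any of its descendants is conditioned on, so the collider stays closed — the path is blocked at X4.
Path 2: X1 → X2 → X4 ← X0 → X3
  X4 is a collider here and neither X4 nor any of its descendants is conditioned on, so the collider stays closed — the path is blocked at X4.
Path 3: X1 → X2 → X4 ← X0 → X6 ← X3
  X4 is a collider here and neither X4 nor any of its descendants is conditioned on, so the collider stays closed — the path is blocked at X4.
Path 4: X1 → X4 ← X3
  X4 is a collider here and neither X4 nor any of its descendants is conditioned on, so the collider stays closed — the path is blocked at X4.
Path 5: X1 → X4 ← X0 → X3
  X4 is a collider here and neither X4 nor any of its descendants is conditioned on, so the collider stays closed — the path is blocked at X4.
Path 6: X1 → X4 ← X0 → X6 ← X3
  X4 is a collider here and neither X4 nor any of its descendants is conditioned on, so the collider stays closed — the path is blocked at X4.
Every path is blocked, so X1 and X3 are d-separated given {X0, X5, X6}.

Yes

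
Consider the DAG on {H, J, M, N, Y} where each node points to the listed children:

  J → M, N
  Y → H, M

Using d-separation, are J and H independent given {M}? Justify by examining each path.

There is one path between J and H:
Path 1: J → M ← Y → H
  M is a collider and M is conditioned on, which opens it; Y is a fork and Y is not conditioned on — no node blocks this path, so it is active.
Since the path J → M ← Y → H is active, J and H are not d-separated given {M}.

No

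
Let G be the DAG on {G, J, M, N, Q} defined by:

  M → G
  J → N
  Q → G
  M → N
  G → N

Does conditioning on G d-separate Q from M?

No

There are 2 undirected paths between Q and M; checking each against the conditioning set {G}:
Path 1: Q → G → N ← M
  G is a chain here and G is conditioned on, so the path is blocked at G.
Path 2: Q → G ← M
  G is a collider and G is conditioned on, which opens it — no node blocks this path, so it is active.
Because an active path exists, Q and M are not d-separated.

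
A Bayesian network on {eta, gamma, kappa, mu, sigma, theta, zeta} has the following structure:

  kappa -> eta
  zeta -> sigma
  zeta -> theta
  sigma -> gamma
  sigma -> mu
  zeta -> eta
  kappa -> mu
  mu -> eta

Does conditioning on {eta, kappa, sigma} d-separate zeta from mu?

We examine all 3 paths between zeta and mu:
Path 1: zeta → sigma → mu
  sigma is a chain here and sigma is conditioned on, so the path is blocked at sigma.
Path 2: zeta → eta ← kappa → mu
  kappa is a fork here and kappa is conditioned on, so the path is blocked at kappa.
Path 3: zeta → eta ← mu
  eta is a collider and eta is conditioned on, which opens it — no node blocks this path, so it is active.
Because an active path exists, zeta and mu are not d-separated.

No — zeta and mu are not d-separated given {eta, kappa, sigma}.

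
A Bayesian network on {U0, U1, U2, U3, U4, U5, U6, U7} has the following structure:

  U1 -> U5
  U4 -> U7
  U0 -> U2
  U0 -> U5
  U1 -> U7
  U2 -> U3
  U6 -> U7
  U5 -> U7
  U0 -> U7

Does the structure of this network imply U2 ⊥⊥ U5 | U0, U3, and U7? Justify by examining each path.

We examine all 3 paths between U2 and U5:
Path 1: U2 ← U0 → U7 ← U1 → U5
  U0 is a fork here and U0 is conditioned on, so the path is blocked at U0.
Path 2: U2 ← U0 → U7 ← U5
  U0 is a fork here and U0 is conditioned on, so the path is blocked at U0.
Path 3: U2 ← U0 → U5
  U0 is a fork here and U0 is conditioned on, so the path is blocked at U0.
Every path is blocked, so U2 and U5 are d-separated given {U0, U3, U7}.

Yes — U2 and U5 are d-separated given {U0, U3, U7}.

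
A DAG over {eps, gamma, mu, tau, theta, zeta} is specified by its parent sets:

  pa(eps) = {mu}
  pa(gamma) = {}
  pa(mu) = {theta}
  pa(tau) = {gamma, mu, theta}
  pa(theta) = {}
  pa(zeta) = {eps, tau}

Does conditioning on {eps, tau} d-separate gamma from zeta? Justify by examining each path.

There are 3 undirected paths between gamma and zeta; checking each against the conditioning set {eps, tau}:
Path 1: gamma → tau ← theta → mu → eps → zeta
  eps is a chain here and eps is conditioned on, so the path is blocked at eps.
Path 2: gamma → tau ← mu → eps → zeta
  eps is a chain here and eps is conditioned on, so the path is blocked at eps.
Path 3: gamma → tau → zeta
  tau is a chain here and tau is conditioned on, so the path is blocked at tau.
Since every path is blocked, d-separation holds.

Yes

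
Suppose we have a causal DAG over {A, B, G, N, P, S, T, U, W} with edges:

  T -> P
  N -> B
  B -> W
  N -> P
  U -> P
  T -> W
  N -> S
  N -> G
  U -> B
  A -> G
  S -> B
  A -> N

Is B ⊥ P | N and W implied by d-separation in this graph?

No

We examine all 4 paths between B and P:
Path 1: B ← S ← N → P
  N is a fork here and N is conditioned on, so the path is blocked at N.
Path 2: B ← N → P
  N is a fork here and N is conditioned on, so the path is blocked at N.
Path 3: B ← U → P
  U is a fork and U is not conditioned on — no node blocks this path, so it is active.
Path 4: B → W ← T → P
  W is a collider and W is conditioned on, which opens it; T is a fork and T is not conditioned on — no node blocks this path, so it is active.
Since the path B ← U → P is active, B and P are not d-separated given {N, W}.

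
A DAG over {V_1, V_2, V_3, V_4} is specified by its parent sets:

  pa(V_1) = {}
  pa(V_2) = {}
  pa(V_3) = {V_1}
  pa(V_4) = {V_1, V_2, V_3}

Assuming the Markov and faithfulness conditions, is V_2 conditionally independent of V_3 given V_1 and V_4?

We examine all 2 paths between V_2 and V_3:
Path 1: V_2 → V_4 ← V_3
  V_4 is a collider and V_4 is conditioned on, which opens it — no node blocks this path, so it is active.
Path 2: V_2 → V_4 ← V_1 → V_3
  V_1 is a fork here and V_1 is conditioned on, so the path is blocked at V_1.
Because an active path exists, V_2 and V_3 are not d-separated.

No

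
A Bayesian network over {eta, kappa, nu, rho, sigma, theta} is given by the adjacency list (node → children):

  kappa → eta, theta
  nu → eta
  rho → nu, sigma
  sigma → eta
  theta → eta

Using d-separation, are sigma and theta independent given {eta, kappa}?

No — sigma and theta are not d-separated given {eta, kappa}.

There are 4 undirected paths between sigma and theta; checking each against the conditioning set {eta, kappa}:
  1. sigma → eta ← theta — eta:collider[open] ⇒ active
  2. sigma → eta ← kappa → theta — eta:collider[open]; kappa:fork[blocks] ⇒ blocked
  3. sigma ← rho → nu → eta ← theta — rho:fork[open]; nu:chain[open]; eta:collider[open] ⇒ active
  4. sigma ← rho → nu → eta ← kappa → theta — rho:fork[open]; nu:chain[open]; eta:collider[open]; kappa:fork[blocks] ⇒ blocked
Because an active path exists, sigma and theta are not d-separated.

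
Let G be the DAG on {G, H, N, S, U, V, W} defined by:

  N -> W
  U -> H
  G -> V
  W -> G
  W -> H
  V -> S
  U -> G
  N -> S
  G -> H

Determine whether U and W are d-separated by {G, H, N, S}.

Enumerating the 6 paths from U to W and testing each for blocking by {G, H, N, S}:
Path 1: U → H ← W
  H is a collider and H is conditioned on, which opens it — no node blocks this path, so it is active.
Path 2: U → H ← G → V → S ← N → W
  G is a fork here and G is conditioned on, so the path is blocked at G.
Path 3: U → H ← G ← W
  G is a chain here and G is conditioned on, so the path is blocked at G.
Path 4: U → G → V → S ← N → W
  G is a chain here and G is conditioned on, so the path is blocked at G.
Path 5: U → G ← W
  G is a collider and G is conditioned on, which opens it — no node blocks this path, so it is active.
Path 6: U → G → H ← W
  G is a chain here and G is conditioned on, so the path is blocked at G.
Because an active path exists, U and W are not d-separated.

No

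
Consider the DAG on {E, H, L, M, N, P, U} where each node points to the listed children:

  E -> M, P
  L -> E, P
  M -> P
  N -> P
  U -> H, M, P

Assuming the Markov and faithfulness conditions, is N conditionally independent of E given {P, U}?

We examine all 4 paths between N and E:
  1. N → P ← U → M ← E — P:collider[open]; U:fork[blocks]; M:collider[open] ⇒ blocked
  2. N → P ← E — P:collider[open] ⇒ active
  3. N → P ← L → E — P:collider[open]; L:fork[open] ⇒ active
  4. N → P ← M ← E — P:collider[open]; M:chain[open] ⇒ active
Because an active path exists, N and E are not d-separated.

No — N and E are not d-separated given {P, U}.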